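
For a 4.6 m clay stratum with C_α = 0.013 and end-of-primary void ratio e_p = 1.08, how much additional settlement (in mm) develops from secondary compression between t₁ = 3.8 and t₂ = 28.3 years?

Secondary compression: S_s = C_α·H/(1+e_p)·log₁₀(t₂/t₁)
S_s = 0.013×4.6/(1+1.08)×log₁₀(28.3/3.8)
    = 0.02875 × 0.872 = 0.02507 m

S_s ≈ 25.1 mm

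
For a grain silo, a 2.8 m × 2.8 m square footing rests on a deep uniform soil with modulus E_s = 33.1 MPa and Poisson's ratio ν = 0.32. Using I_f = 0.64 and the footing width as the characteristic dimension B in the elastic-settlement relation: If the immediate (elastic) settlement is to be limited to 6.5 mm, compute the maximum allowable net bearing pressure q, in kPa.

q ≈ 134 kPa

E_s = 33.1 MPa = 33100 kPa.
S_e = q·B·(1−ν²)/E_s · I_f  ⇒  q = S_e·E_s / (B·(1−ν²)·I_f).
q = 0.0065 × 33100 / (2.8 × 0.8976 × 0.64) = 133.8 kPa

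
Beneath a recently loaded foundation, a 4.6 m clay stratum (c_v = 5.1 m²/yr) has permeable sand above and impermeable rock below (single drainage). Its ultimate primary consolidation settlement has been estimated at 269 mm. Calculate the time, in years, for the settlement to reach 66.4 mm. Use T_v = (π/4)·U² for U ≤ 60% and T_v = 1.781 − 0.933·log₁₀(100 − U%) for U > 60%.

Drainage path length: H_d = H = 4.6 m (single drainage).
U = S(t)/S_ult = 66.4/269 = 0.2468.
U ≤ 60%: T_v = (π/4)·U² = (π/4)×0.24684² = 0.047854.
t = T_v·H_d²/c_v = 0.047854×4.6²/5.1 = 0.1985 years.

t ≈ 0.199 years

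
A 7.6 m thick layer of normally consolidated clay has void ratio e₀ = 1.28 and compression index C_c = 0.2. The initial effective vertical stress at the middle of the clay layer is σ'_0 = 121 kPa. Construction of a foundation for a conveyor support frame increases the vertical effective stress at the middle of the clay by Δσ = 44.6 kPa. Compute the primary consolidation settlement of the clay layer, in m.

Final effective stress: σ'_f = σ'_0 + Δσ = 121 + 44.6 = 165.6 kPa.
Normally consolidated clay, so the full stress increment lies on the virgin compression line:
S_c = C_c·H/(1+e₀)·log₁₀(σ'_f/σ'_0) = 0.2×7.6/(1+1.28)×log₁₀(165.6/121)
    = 0.66667 × 0.13627 = 0.09085 m

S_c ≈ 0.0908 m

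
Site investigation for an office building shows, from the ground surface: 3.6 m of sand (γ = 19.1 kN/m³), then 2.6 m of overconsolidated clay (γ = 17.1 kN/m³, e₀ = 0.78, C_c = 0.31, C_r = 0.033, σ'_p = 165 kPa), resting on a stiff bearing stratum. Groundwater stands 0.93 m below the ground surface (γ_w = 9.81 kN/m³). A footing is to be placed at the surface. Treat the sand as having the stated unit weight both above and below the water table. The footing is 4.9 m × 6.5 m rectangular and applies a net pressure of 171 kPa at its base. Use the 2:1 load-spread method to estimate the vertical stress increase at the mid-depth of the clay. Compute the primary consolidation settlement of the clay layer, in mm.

S_c ≈ 13.8 mm

Mid-depth of clay below the ground surface: z = 3.6 + 2.6/2 = 4.9 m.
Total vertical stress at mid-clay: σ_v = 19.1×3.6 + 17.1×1.3 = 90.99 kPa.
Pore pressure: u = 9.81×(4.9 − 0.93) = 38.946 kPa.
Initial effective stress: σ'_0 = σ_v − u = 90.99 − 38.946 = 52.044 kPa.
Stress increase at mid-clay by the 2:1 spreading method:
Δσ = qBL/((B+z)(L+z)) = 171×4.9×6.5/((4.9+4.9)(6.5+4.9)) = 48.75 kPa
Final effective stress: σ'_f = 52.044 + 48.75 = 100.79 kPa.
σ'_f = 100.79 ≤ σ'_p = 165 kPa, so the clay remains overconsolidated and only the recompression index applies:
S_c = C_r·H/(1+e₀)·log₁₀(σ'_f/σ'_0) = 0.033×2.6/1.78×log₁₀(100.79/52.044)
    = 0.048203 × 0.28705 = 0.01384 m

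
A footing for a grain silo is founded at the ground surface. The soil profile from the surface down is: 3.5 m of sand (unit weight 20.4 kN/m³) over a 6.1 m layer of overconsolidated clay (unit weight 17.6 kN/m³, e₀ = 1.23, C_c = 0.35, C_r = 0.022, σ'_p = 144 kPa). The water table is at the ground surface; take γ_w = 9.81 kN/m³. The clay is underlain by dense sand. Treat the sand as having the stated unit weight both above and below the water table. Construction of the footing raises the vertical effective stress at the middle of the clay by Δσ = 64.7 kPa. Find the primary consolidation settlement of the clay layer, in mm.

S_c ≈ 18.9 mm

Mid-depth of clay below the ground surface: z = 3.5 + 6.1/2 = 6.55 m.
Total vertical stress at mid-clay: σ_v = 20.4×3.5 + 17.6×3.05 = 125.08 kPa.
Pore pressure: u = 9.81×(6.55 − 0) = 64.255 kPa.
Initial effective stress: σ'_0 = σ_v − u = 125.08 − 64.255 = 60.825 kPa.
Final effective stress: σ'_f = 60.825 + 64.7 = 125.53 kPa.
σ'_f = 125.53 ≤ σ'_p = 144 kPa, so the clay remains overconsolidated and only the recompression index applies:
S_c = C_r·H/(1+e₀)·log₁₀(σ'_f/σ'_0) = 0.022×6.1/2.23×log₁₀(125.53/60.825)
    = 0.060179 × 0.31467 = 0.01894 m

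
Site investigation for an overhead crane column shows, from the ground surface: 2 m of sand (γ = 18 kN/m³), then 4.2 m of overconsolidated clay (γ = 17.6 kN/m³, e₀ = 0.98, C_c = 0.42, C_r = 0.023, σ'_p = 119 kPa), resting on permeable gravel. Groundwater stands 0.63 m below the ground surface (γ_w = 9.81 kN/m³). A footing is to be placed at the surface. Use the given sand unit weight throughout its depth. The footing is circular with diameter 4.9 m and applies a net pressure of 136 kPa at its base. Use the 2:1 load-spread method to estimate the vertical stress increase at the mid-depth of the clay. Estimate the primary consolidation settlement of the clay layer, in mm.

S_c ≈ 15.1 mm

Mid-depth of clay below the ground surface: z = 2 + 4.2/2 = 4.1 m.
Total vertical stress at mid-clay: σ_v = 18×2 + 17.6×2.1 = 72.96 kPa.
Pore pressure: u = 9.81×(4.1 − 0.63) = 34.041 kPa.
Initial effective stress: σ'_0 = σ_v − u = 72.96 − 34.041 = 38.919 kPa.
Stress increase at mid-clay by the 2:1 spreading method:
Δσ ≈ qD²/(D+z)² = 136×4.9²/(4.9+4.1)² = 40.313 kPa
Final effective stress: σ'_f = 38.919 + 40.313 = 79.232 kPa.
σ'_f = 79.232 ≤ σ'_p = 119 kPa, so the clay remains overconsolidated and only the recompression index applies:
S_c = C_r·H/(1+e₀)·log₁₀(σ'_f/σ'_0) = 0.023×4.2/1.98×log₁₀(79.232/38.919)
    = 0.048788 × 0.30874 = 0.01506 m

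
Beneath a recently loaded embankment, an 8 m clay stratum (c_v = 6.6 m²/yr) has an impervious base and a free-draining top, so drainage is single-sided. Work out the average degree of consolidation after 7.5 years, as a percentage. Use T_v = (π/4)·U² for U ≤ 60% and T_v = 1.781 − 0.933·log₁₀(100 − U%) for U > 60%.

Drainage path length: H_d = H = 8 m (single drainage).
T_v = c_v·t/H_d² = 6.6×7.5/8² = 0.77344.
T_v = 0.77344 corresponds to the U > 60% branch:
U = 1 − 10^((1.781 − T_v)/0.933)/100 = 0.8798

U ≈ 88 %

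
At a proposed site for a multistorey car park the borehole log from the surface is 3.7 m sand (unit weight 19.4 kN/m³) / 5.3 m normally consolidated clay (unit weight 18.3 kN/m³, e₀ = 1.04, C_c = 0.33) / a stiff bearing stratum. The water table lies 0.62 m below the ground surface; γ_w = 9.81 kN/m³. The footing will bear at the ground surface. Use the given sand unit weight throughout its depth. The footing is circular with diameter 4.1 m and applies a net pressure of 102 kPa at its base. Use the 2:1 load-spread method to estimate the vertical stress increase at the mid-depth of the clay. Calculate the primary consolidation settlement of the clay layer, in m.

S_c ≈ 0.0816 m

Mid-depth of clay below the ground surface: z = 3.7 + 5.3/2 = 6.35 m.
Total vertical stress at mid-clay: σ_v = 19.4×3.7 + 18.3×2.65 = 120.28 kPa.
Pore pressure: u = 9.81×(6.35 − 0.62) = 56.211 kPa.
Initial effective stress: σ'_0 = σ_v − u = 120.28 − 56.211 = 64.069 kPa.
Stress increase at mid-clay by the 2:1 spreading method:
Δσ ≈ qD²/(D+z)² = 102×4.1²/(4.1+6.35)² = 15.701 kPa
Final effective stress: σ'_f = σ'_0 + Δσ = 64.069 + 15.701 = 79.77 kPa.
Normally consolidated clay, so the full stress increment lies on the virgin compression line:
S_c = C_c·H/(1+e₀)·log₁₀(σ'_f/σ'_0) = 0.33×5.3/(1+1.04)×log₁₀(79.77/64.069)
    = 0.85735 × 0.095192 = 0.08161 m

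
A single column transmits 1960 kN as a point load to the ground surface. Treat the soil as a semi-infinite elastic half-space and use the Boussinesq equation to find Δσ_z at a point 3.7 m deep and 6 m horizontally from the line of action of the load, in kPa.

Boussinesq vertical stress below a point load on an elastic half-space:
Δσ_z = 3P/(2πz²) · [1 + (r/z)²]^(−5/2)
r/z = 6/3.7 = 1.6216; [1+(r/z)²]^(−5/2) = 0.039842.
Δσ_z = 3×1960/(2π×3.7²) × 0.039842 = 68.359 × 0.039842 = 2.724 kPa

Δσ_z ≈ 2.72 kPa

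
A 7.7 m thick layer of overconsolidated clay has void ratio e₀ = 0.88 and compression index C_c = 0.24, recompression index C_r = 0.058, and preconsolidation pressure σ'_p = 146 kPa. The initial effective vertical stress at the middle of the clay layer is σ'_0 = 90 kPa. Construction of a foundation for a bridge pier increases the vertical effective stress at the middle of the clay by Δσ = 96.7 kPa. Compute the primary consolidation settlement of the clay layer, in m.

S_c ≈ 0.155 m

Final effective stress: σ'_f = 90 + 96.7 = 186.7 kPa.
σ'_f = 186.7 > σ'_p = 146 kPa, so the stress path crosses the preconsolidation pressure — recompression up to σ'_p, then virgin compression beyond:
S_c = H/(1+e₀)·[C_r·log₁₀(σ'_p/σ'_0) + C_c·log₁₀(σ'_f/σ'_p)]
    = 7.7/1.88 × [0.058×log₁₀(146/90) + 0.24×log₁₀(186.7/146)]
    = 4.0957 × [0.012186 + 0.02563] = 0.1549 m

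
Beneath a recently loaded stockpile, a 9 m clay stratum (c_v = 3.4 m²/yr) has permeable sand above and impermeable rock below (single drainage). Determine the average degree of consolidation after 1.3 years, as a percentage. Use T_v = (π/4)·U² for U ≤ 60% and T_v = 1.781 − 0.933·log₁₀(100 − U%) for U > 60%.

U ≈ 26.4 %

Drainage path length: H_d = H = 9 m (single drainage).
T_v = c_v·t/H_d² = 3.4×1.3/9² = 0.054568.
T_v = 0.054568 corresponds to the U ≤ 60% branch:
U = √(4T_v/π) = 0.2636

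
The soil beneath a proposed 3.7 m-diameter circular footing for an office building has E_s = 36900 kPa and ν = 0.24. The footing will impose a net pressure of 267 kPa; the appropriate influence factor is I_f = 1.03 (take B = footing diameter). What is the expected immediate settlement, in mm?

Immediate (elastic) settlement: S_e = q·B·(1−ν²)/E_s · I_f.
S_e = 267 × 3.7 × (1 − 0.24²) / 36900 × 1.03
    = 267 × 3.7 × 0.9424 / 36900 × 1.03
    = 0.02599 m = 25.99 mm

S_e ≈ 26 mm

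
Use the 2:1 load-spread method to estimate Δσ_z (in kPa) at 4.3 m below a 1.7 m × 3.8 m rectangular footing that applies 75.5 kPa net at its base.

Δσ_z ≈ 10 kPa

By the 2:1 method the load spreads at 1 horizontal : 2 vertical, so at depth z the loaded area has grown by z in each plan dimension:
Δσ = qBL/((B+z)(L+z)) = 75.5×1.7×3.8/((1.7+4.3)(3.8+4.3)) = 10.036 kPa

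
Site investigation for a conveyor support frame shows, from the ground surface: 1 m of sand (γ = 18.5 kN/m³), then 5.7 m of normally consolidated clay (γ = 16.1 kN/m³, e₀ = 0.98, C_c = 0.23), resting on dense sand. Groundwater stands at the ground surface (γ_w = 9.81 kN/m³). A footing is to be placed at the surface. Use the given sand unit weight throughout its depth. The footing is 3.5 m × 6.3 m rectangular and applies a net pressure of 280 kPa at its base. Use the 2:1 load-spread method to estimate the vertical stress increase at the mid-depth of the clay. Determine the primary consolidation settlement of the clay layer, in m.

Mid-depth of clay below the ground surface: z = 1 + 5.7/2 = 3.85 m.
Total vertical stress at mid-clay: σ_v = 18.5×1 + 16.1×2.85 = 64.385 kPa.
Pore pressure: u = 9.81×(3.85 − 0) = 37.769 kPa.
Initial effective stress: σ'_0 = σ_v − u = 64.385 − 37.769 = 26.616 kPa.
Stress increase at mid-clay by the 2:1 spreading method:
Δσ = qBL/((B+z)(L+z)) = 280×3.5×6.3/((3.5+3.85)(6.3+3.85)) = 82.759 kPa
Final effective stress: σ'_f = σ'_0 + Δσ = 26.616 + 82.759 = 109.38 kPa.
Normally consolidated clay, so the full stress increment lies on the virgin compression line:
S_c = C_c·H/(1+e₀)·log₁₀(σ'_f/σ'_0) = 0.23×5.7/(1+0.98)×log₁₀(109.38/26.616)
    = 0.66212 × 0.6138 = 0.4064 m

S_c ≈ 0.406 m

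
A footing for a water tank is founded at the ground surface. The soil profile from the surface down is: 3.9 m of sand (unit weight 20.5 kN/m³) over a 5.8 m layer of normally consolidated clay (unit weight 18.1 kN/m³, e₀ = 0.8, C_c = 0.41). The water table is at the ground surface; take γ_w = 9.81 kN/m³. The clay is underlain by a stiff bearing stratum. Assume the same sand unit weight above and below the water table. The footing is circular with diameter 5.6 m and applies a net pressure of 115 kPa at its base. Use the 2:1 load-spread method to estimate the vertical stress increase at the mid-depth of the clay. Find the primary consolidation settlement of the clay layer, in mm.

Mid-depth of clay below the ground surface: z = 3.9 + 5.8/2 = 6.8 m.
Total vertical stress at mid-clay: σ_v = 20.5×3.9 + 18.1×2.9 = 132.44 kPa.
Pore pressure: u = 9.81×(6.8 − 0) = 66.708 kPa.
Initial effective stress: σ'_0 = σ_v − u = 132.44 − 66.708 = 65.732 kPa.
Stress increase at mid-clay by the 2:1 spreading method:
Δσ ≈ qD²/(D+z)² = 115×5.6²/(5.6+6.8)² = 23.455 kPa
Final effective stress: σ'_f = σ'_0 + Δσ = 65.732 + 23.455 = 89.187 kPa.
Normally consolidated clay, so the full stress increment lies on the virgin compression line:
S_c = C_c·H/(1+e₀)·log₁₀(σ'_f/σ'_0) = 0.41×5.8/(1+0.8)×log₁₀(89.187/65.732)
    = 1.3211 × 0.13252 = 0.1751 m

S_c ≈ 175 mm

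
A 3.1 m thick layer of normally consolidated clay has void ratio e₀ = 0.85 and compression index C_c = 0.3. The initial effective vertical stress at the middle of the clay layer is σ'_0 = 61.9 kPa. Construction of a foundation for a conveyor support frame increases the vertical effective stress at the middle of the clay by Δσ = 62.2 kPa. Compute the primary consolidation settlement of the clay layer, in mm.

Final effective stress: σ'_f = σ'_0 + Δσ = 61.9 + 62.2 = 124.1 kPa.
Normally consolidated clay, so the full stress increment lies on the virgin compression line:
S_c = C_c·H/(1+e₀)·log₁₀(σ'_f/σ'_0) = 0.3×3.1/(1+0.85)×log₁₀(124.1/61.9)
    = 0.5027 × 0.30208 = 0.1519 m

S_c ≈ 152 mm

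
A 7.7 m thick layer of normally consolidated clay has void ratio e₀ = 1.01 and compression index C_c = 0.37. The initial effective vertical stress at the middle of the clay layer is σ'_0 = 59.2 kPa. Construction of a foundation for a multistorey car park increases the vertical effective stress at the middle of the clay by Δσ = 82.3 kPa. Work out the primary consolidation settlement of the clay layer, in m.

Final effective stress: σ'_f = σ'_0 + Δσ = 59.2 + 82.3 = 141.5 kPa.
Normally consolidated clay, so the full stress increment lies on the virgin compression line:
S_c = C_c·H/(1+e₀)·log₁₀(σ'_f/σ'_0) = 0.37×7.7/(1+1.01)×log₁₀(141.5/59.2)
    = 1.4174 × 0.37843 = 0.5364 m

S_c ≈ 0.536 m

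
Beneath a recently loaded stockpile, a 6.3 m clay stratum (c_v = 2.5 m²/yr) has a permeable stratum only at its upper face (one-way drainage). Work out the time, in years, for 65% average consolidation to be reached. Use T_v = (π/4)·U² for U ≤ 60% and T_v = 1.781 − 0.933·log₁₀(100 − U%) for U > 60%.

t ≈ 5.4 years

Drainage path length: H_d = H = 6.3 m (single drainage).
U > 60%: T_v = 1.781 − 0.933·log₁₀(100 − 65) = 0.34038.
t = T_v·H_d²/c_v = 0.34038×6.3²/2.5 = 5.404 years.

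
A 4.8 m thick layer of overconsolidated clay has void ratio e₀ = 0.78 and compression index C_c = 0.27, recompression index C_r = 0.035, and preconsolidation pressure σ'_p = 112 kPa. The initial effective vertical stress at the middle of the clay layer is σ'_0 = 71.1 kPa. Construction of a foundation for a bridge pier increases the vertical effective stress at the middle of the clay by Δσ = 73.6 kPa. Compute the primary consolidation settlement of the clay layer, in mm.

Final effective stress: σ'_f = 71.1 + 73.6 = 144.7 kPa.
σ'_f = 144.7 > σ'_p = 112 kPa, so the stress path crosses the preconsolidation pressure — recompression up to σ'_p, then virgin compression beyond:
S_c = H/(1+e₀)·[C_r·log₁₀(σ'_p/σ'_0) + C_c·log₁₀(σ'_f/σ'_p)]
    = 4.8/1.78 × [0.035×log₁₀(112/71.1) + 0.27×log₁₀(144.7/112)]
    = 2.6966 × [0.0069072 + 0.030038] = 0.09963 m

S_c ≈ 99.6 mm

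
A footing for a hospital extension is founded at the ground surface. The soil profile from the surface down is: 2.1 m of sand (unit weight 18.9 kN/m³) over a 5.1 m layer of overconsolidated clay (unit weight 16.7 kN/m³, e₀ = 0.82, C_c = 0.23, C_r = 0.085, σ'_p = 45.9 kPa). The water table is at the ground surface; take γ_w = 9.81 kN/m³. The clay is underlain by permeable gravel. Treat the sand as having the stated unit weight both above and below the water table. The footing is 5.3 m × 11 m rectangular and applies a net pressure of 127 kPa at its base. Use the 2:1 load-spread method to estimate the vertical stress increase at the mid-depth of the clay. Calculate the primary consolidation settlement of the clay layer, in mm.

S_c ≈ 193 mm

Mid-depth of clay below the ground surface: z = 2.1 + 5.1/2 = 4.65 m.
Total vertical stress at mid-clay: σ_v = 18.9×2.1 + 16.7×2.55 = 82.275 kPa.
Pore pressure: u = 9.81×(4.65 − 0) = 45.617 kPa.
Initial effective stress: σ'_0 = σ_v − u = 82.275 − 45.617 = 36.658 kPa.
Stress increase at mid-clay by the 2:1 spreading method:
Δσ = qBL/((B+z)(L+z)) = 127×5.3×11/((5.3+4.65)(11+4.65)) = 47.548 kPa
Final effective stress: σ'_f = 36.658 + 47.548 = 84.206 kPa.
σ'_f = 84.206 > σ'_p = 45.9 kPa, so the stress path crosses the preconsolidation pressure — recompression up to σ'_p, then virgin compression beyond:
S_c = H/(1+e₀)·[C_r·log₁₀(σ'_p/σ'_0) + C_c·log₁₀(σ'_f/σ'_p)]
    = 5.1/1.82 × [0.085×log₁₀(45.9/36.658) + 0.23×log₁₀(84.206/45.9)]
    = 2.8022 × [0.0082997 + 0.060612] = 0.1931 m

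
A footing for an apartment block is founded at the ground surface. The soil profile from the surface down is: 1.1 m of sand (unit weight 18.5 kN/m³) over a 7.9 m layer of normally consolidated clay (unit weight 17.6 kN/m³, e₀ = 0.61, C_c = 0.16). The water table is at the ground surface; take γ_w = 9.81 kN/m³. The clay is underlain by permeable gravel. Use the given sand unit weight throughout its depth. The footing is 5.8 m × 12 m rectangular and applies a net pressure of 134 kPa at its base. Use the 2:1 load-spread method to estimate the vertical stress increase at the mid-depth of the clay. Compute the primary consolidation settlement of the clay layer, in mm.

S_c ≈ 277 mm

Mid-depth of clay below the ground surface: z = 1.1 + 7.9/2 = 5.05 m.
Total vertical stress at mid-clay: σ_v = 18.5×1.1 + 17.6×3.95 = 89.87 kPa.
Pore pressure: u = 9.81×(5.05 − 0) = 49.541 kPa.
Initial effective stress: σ'_0 = σ_v − u = 89.87 − 49.541 = 40.329 kPa.
Stress increase at mid-clay by the 2:1 spreading method:
Δσ = qBL/((B+z)(L+z)) = 134×5.8×12/((5.8+5.05)(12+5.05)) = 50.415 kPa
Final effective stress: σ'_f = σ'_0 + Δσ = 40.329 + 50.415 = 90.744 kPa.
Normally consolidated clay, so the full stress increment lies on the virgin compression line:
S_c = C_c·H/(1+e₀)·log₁₀(σ'_f/σ'_0) = 0.16×7.9/(1+0.61)×log₁₀(90.744/40.329)
    = 0.78509 × 0.3522 = 0.2765 m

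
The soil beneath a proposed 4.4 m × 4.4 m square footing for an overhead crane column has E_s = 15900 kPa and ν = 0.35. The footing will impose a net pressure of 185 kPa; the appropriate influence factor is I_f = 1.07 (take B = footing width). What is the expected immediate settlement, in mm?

S_e ≈ 48.1 mm

Immediate (elastic) settlement: S_e = q·B·(1−ν²)/E_s · I_f.
S_e = 185 × 4.4 × (1 − 0.35²) / 15900 × 1.07
    = 185 × 4.4 × 0.8775 / 15900 × 1.07
    = 0.04807 m = 48.07 mm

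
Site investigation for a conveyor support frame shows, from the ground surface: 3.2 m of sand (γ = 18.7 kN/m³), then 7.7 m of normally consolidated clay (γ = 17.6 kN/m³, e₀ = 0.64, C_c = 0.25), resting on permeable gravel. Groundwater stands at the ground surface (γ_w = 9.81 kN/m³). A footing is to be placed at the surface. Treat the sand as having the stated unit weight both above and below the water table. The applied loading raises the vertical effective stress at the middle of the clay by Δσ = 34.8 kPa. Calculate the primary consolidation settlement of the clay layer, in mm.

Mid-depth of clay below the ground surface: z = 3.2 + 7.7/2 = 7.05 m.
Total vertical stress at mid-clay: σ_v = 18.7×3.2 + 17.6×3.85 = 127.6 kPa.
Pore pressure: u = 9.81×(7.05 − 0) = 69.16 kPa.
Initial effective stress: σ'_0 = σ_v − u = 127.6 − 69.16 = 58.44 kPa.
Final effective stress: σ'_f = σ'_0 + Δσ = 58.44 + 34.8 = 93.24 kPa.
Normally consolidated clay, so the full stress increment lies on the virgin compression line:
S_c = C_c·H/(1+e₀)·log₁₀(σ'_f/σ'_0) = 0.25×7.7/(1+0.64)×log₁₀(93.24/58.44)
    = 1.1738 × 0.20289 = 0.2382 m

S_c ≈ 238 mm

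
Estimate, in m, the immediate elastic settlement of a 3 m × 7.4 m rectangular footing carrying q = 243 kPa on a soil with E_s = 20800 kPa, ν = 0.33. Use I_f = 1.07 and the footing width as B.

Immediate (elastic) settlement: S_e = q·B·(1−ν²)/E_s · I_f.
S_e = 243 × 3 × (1 − 0.33²) / 20800 × 1.07
    = 243 × 3 × 0.8911 / 20800 × 1.07
    = 0.03342 m

S_e ≈ 0.0334 m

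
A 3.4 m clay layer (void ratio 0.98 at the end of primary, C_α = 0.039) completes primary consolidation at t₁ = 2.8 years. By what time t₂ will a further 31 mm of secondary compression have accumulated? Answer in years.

t₂ ≈ 8.13 years

S_s = C_α·H/(1+e_p)·log₁₀(t₂/t₁) ⇒ log₁₀(t₂/t₁) = S_s·(1+e_p)/(C_α·H).
log₁₀(t₂/t₁) = 0.031 × (1+0.98) / (0.039×3.4) = 0.4629
t₂ = t₁ × 10^0.4629 = 2.8 × 2.903 = 8.129 years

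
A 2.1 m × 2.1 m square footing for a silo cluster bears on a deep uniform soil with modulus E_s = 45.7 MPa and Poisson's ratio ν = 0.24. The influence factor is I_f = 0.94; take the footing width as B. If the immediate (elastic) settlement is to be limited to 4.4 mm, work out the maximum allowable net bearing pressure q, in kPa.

E_s = 45.7 MPa = 45700 kPa.
S_e = q·B·(1−ν²)/E_s · I_f  ⇒  q = S_e·E_s / (B·(1−ν²)·I_f).
q = 0.0044 × 45700 / (2.1 × 0.9424 × 0.94) = 108.1 kPa

q ≈ 108 kPa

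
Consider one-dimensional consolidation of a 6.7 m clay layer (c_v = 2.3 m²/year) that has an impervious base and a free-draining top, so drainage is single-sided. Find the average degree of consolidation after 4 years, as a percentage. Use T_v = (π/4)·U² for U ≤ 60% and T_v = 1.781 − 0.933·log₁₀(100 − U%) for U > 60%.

Drainage path length: H_d = H = 6.7 m (single drainage).
T_v = c_v·t/H_d² = 2.3×4/6.7² = 0.20495.
T_v = 0.20495 corresponds to the U ≤ 60% branch:
U = √(4T_v/π) = 0.5108

U ≈ 51.1 %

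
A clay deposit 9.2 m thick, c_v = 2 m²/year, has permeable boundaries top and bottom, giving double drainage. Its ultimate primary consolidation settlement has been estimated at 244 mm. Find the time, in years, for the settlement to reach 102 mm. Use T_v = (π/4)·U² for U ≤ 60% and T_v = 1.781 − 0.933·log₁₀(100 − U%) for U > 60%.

Drainage path length: H_d = H/2 = 4.6 m (double drainage).
U = S(t)/S_ult = 102/244 = 0.418.
U ≤ 60%: T_v = (π/4)·U² = (π/4)×0.41803² = 0.13725.
t = T_v·H_d²/c_v = 0.13725×4.6²/2 = 1.452 years.

t ≈ 1.45 years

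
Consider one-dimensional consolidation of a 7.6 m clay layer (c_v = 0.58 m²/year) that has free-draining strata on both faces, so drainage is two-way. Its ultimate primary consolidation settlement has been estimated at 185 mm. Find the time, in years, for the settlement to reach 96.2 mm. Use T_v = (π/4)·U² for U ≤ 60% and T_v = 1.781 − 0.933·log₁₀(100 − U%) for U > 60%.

Drainage path length: H_d = H/2 = 3.8 m (double drainage).
U = S(t)/S_ult = 96.2/185 = 0.52.
U ≤ 60%: T_v = (π/4)·U² = (π/4)×0.52² = 0.21237.
t = T_v·H_d²/c_v = 0.21237×3.8²/0.58 = 5.287 years.

t ≈ 5.29 years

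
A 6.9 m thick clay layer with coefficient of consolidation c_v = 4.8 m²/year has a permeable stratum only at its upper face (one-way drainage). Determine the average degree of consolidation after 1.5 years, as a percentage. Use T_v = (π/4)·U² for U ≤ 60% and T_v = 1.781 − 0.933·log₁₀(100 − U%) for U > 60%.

Drainage path length: H_d = H = 6.9 m (single drainage).
T_v = c_v·t/H_d² = 4.8×1.5/6.9² = 0.15123.
T_v = 0.15123 corresponds to the U ≤ 60% branch:
U = √(4T_v/π) = 0.4388

U ≈ 43.9 %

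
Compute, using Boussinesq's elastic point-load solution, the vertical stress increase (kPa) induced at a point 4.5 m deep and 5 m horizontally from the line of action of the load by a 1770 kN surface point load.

Δσ_z ≈ 5.59 kPa

Boussinesq vertical stress below a point load on an elastic half-space:
Δσ_z = 3P/(2πz²) · [1 + (r/z)²]^(−5/2)
r/z = 5/4.5 = 1.1111; [1+(r/z)²]^(−5/2) = 0.13397.
Δσ_z = 3×1770/(2π×4.5²) × 0.13397 = 41.734 × 0.13397 = 5.591 kPa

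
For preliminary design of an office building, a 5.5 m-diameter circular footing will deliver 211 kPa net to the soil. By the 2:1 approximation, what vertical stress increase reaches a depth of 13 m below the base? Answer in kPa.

By the 2:1 method the load spreads at 1 horizontal : 2 vertical, so at depth z the loaded area has grown by z in each plan dimension:
Δσ ≈ qD²/(D+z)² = 211×5.5²/(5.5+13)² = 18.649 kPa

Δσ_z ≈ 18.6 kPa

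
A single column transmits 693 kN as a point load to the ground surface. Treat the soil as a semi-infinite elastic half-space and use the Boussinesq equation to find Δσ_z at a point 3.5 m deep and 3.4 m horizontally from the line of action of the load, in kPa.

Boussinesq vertical stress below a point load on an elastic half-space:
Δσ_z = 3P/(2πz²) · [1 + (r/z)²]^(−5/2)
r/z = 3.4/3.5 = 0.97143; [1+(r/z)²]^(−5/2) = 0.18986.
Δσ_z = 3×693/(2π×3.5²) × 0.18986 = 27.011 × 0.18986 = 5.128 kPa

Δσ_z ≈ 5.13 kPa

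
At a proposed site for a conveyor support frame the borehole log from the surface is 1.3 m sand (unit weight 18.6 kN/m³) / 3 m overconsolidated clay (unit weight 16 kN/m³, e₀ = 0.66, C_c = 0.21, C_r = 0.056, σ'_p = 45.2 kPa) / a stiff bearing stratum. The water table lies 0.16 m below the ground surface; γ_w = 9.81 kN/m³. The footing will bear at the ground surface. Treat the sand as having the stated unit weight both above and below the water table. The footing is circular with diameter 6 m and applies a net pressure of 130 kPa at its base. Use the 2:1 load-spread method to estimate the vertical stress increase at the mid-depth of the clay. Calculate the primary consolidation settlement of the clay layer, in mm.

Mid-depth of clay below the ground surface: z = 1.3 + 3/2 = 2.8 m.
Total vertical stress at mid-clay: σ_v = 18.6×1.3 + 16×1.5 = 48.18 kPa.
Pore pressure: u = 9.81×(2.8 − 0.16) = 25.898 kPa.
Initial effective stress: σ'_0 = σ_v − u = 48.18 − 25.898 = 22.282 kPa.
Stress increase at mid-clay by the 2:1 spreading method:
Δσ ≈ qD²/(D+z)² = 130×6²/(6+2.8)² = 60.434 kPa
Final effective stress: σ'_f = 22.282 + 60.434 = 82.716 kPa.
σ'_f = 82.716 > σ'_p = 45.2 kPa, so the stress path crosses the preconsolidation pressure — recompression up to σ'_p, then virgin compression beyond:
S_c = H/(1+e₀)·[C_r·log₁₀(σ'_p/σ'_0) + C_c·log₁₀(σ'_f/σ'_p)]
    = 3/1.66 × [0.056×log₁₀(45.2/22.282) + 0.21×log₁₀(82.716/45.2)]
    = 1.8072 × [0.017202 + 0.055115] = 0.1307 m

S_c ≈ 131 mm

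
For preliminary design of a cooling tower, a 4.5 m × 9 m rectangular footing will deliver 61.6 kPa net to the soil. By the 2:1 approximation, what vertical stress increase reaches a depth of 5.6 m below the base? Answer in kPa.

Δσ_z ≈ 16.9 kPa

By the 2:1 method the load spreads at 1 horizontal : 2 vertical, so at depth z the loaded area has grown by z in each plan dimension:
Δσ = qBL/((B+z)(L+z)) = 61.6×4.5×9/((4.5+5.6)(9+5.6)) = 16.918 kPa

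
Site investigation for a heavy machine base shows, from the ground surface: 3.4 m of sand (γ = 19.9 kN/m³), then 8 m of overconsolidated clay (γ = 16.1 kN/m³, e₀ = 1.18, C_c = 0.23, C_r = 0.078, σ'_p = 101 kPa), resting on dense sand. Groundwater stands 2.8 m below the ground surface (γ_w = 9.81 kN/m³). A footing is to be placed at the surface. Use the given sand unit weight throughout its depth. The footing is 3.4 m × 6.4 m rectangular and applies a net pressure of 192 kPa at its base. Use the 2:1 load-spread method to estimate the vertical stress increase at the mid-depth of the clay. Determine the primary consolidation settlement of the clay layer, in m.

S_c ≈ 0.0661 m

Mid-depth of clay below the ground surface: z = 3.4 + 8/2 = 7.4 m.
Total vertical stress at mid-clay: σ_v = 19.9×3.4 + 16.1×4 = 132.06 kPa.
Pore pressure: u = 9.81×(7.4 − 2.8) = 45.126 kPa.
Initial effective stress: σ'_0 = σ_v − u = 132.06 − 45.126 = 86.934 kPa.
Stress increase at mid-clay by the 2:1 spreading method:
Δσ = qBL/((B+z)(L+z)) = 192×3.4×6.4/((3.4+7.4)(6.4+7.4)) = 28.032 kPa
Final effective stress: σ'_f = 86.934 + 28.032 = 114.97 kPa.
σ'_f = 114.97 > σ'_p = 101 kPa, so the stress path crosses the preconsolidation pressure — recompression up to σ'_p, then virgin compression beyond:
S_c = H/(1+e₀)·[C_r·log₁₀(σ'_p/σ'_0) + C_c·log₁₀(σ'_f/σ'_p)]
    = 8/2.18 × [0.078×log₁₀(101/86.934) + 0.23×log₁₀(114.97/101)]
    = 3.6697 × [0.0050803 + 0.012941] = 0.06613 m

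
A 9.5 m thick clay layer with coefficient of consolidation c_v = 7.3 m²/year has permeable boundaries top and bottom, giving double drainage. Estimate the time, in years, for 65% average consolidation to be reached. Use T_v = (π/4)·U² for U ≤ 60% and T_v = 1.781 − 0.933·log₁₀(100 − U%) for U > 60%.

Drainage path length: H_d = H/2 = 4.75 m (double drainage).
U > 60%: T_v = 1.781 − 0.933·log₁₀(100 − 65) = 0.34038.
t = T_v·H_d²/c_v = 0.34038×4.75²/7.3 = 1.052 years.

t ≈ 1.05 years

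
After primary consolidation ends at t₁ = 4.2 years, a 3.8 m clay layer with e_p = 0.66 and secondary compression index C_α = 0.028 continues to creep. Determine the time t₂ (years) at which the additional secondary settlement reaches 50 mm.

t₂ ≈ 25.3 years

S_s = C_α·H/(1+e_p)·log₁₀(t₂/t₁) ⇒ log₁₀(t₂/t₁) = S_s·(1+e_p)/(C_α·H).
log₁₀(t₂/t₁) = 0.05 × (1+0.66) / (0.028×3.8) = 0.7801
t₂ = t₁ × 10^0.7801 = 4.2 × 6.027 = 25.31 years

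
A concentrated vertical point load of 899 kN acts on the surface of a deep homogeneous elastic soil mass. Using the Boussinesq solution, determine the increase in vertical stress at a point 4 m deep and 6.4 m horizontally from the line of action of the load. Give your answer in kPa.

Boussinesq vertical stress below a point load on an elastic half-space:
Δσ_z = 3P/(2πz²) · [1 + (r/z)²]^(−5/2)
r/z = 6.4/4 = 1.6; [1+(r/z)²]^(−5/2) = 0.041819.
Δσ_z = 3×899/(2π×4²) × 0.041819 = 26.828 × 0.041819 = 1.122 kPa

Δσ_z ≈ 1.12 kPa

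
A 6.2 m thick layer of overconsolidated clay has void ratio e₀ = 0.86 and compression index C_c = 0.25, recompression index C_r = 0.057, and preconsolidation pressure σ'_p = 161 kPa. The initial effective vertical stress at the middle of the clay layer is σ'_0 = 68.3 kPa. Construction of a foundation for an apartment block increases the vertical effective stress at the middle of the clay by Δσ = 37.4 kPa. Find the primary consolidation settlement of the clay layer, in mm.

Final effective stress: σ'_f = 68.3 + 37.4 = 105.7 kPa.
σ'_f = 105.7 ≤ σ'_p = 161 kPa, so the clay remains overconsolidated and only the recompression index applies:
S_c = C_r·H/(1+e₀)·log₁₀(σ'_f/σ'_0) = 0.057×6.2/1.86×log₁₀(105.7/68.3)
    = 0.19 × 0.18965 = 0.03603 m

S_c ≈ 36 mm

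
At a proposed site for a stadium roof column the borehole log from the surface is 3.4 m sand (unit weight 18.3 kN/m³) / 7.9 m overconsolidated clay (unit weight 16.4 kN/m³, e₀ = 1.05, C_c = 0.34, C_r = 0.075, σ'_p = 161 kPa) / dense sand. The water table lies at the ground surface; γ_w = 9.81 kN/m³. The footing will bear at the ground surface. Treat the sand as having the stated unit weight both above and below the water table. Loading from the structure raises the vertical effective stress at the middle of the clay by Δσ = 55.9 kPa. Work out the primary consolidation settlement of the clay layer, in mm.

Mid-depth of clay below the ground surface: z = 3.4 + 7.9/2 = 7.35 m.
Total vertical stress at mid-clay: σ_v = 18.3×3.4 + 16.4×3.95 = 127 kPa.
Pore pressure: u = 9.81×(7.35 − 0) = 72.103 kPa.
Initial effective stress: σ'_0 = σ_v − u = 127 − 72.103 = 54.897 kPa.
Final effective stress: σ'_f = 54.897 + 55.9 = 110.8 kPa.
σ'_f = 110.8 ≤ σ'_p = 161 kPa, so the clay remains overconsolidated and only the recompression index applies:
S_c = C_r·H/(1+e₀)·log₁₀(σ'_f/σ'_0) = 0.075×7.9/2.05×log₁₀(110.8/54.897)
    = 0.28903 × 0.30499 = 0.08815 m

S_c ≈ 88.2 mm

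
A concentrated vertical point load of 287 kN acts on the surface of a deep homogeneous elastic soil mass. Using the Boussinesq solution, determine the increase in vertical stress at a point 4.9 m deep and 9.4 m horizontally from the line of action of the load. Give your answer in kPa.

Boussinesq vertical stress below a point load on an elastic half-space:
Δσ_z = 3P/(2πz²) · [1 + (r/z)²]^(−5/2)
r/z = 9.4/4.9 = 1.9184; [1+(r/z)²]^(−5/2) = 0.021103.
Δσ_z = 3×287/(2π×4.9²) × 0.021103 = 5.7073 × 0.021103 = 0.1204 kPa

Δσ_z ≈ 0.12 kPa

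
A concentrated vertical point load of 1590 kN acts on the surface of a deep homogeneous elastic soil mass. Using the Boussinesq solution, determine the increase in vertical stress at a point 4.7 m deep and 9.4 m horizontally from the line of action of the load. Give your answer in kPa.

Δσ_z ≈ 0.615 kPa

Boussinesq vertical stress below a point load on an elastic half-space:
Δσ_z = 3P/(2πz²) · [1 + (r/z)²]^(−5/2)
r/z = 9.4/4.7 = 2; [1+(r/z)²]^(−5/2) = 0.017889.
Δσ_z = 3×1590/(2π×4.7²) × 0.017889 = 34.367 × 0.017889 = 0.6148 kPa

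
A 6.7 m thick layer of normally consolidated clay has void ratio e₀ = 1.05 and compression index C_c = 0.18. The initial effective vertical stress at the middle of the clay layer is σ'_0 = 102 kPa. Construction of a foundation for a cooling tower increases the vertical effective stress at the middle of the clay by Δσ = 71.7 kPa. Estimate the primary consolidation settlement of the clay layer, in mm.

S_c ≈ 136 mm

Final effective stress: σ'_f = σ'_0 + Δσ = 102 + 71.7 = 173.7 kPa.
Normally consolidated clay, so the full stress increment lies on the virgin compression line:
S_c = C_c·H/(1+e₀)·log₁₀(σ'_f/σ'_0) = 0.18×6.7/(1+1.05)×log₁₀(173.7/102)
    = 0.58829 × 0.2312 = 0.136 m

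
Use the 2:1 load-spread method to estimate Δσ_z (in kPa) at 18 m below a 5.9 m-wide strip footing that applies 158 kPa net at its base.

By the 2:1 method the load spreads at 1 horizontal : 2 vertical, so at depth z the loaded area has grown by z in each plan dimension:
Δσ = qB/(B+z) = 158×5.9/(5.9+18) = 39.004 kPa

Δσ_z ≈ 39 kPa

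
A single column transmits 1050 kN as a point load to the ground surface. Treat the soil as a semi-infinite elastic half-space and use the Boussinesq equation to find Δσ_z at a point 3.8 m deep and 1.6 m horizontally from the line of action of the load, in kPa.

Boussinesq vertical stress below a point load on an elastic half-space:
Δσ_z = 3P/(2πz²) · [1 + (r/z)²]^(−5/2)
r/z = 1.6/3.8 = 0.42105; [1+(r/z)²]^(−5/2) = 0.66496.
Δσ_z = 3×1050/(2π×3.8²) × 0.66496 = 34.719 × 0.66496 = 23.09 kPa

Δσ_z ≈ 23.1 kPa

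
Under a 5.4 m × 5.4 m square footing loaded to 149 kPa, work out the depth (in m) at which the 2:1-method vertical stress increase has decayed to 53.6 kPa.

2:1 spreading — at depth z the loaded area has grown by z in each plan dimension:
qB²/(B+z)² = Δσ_z ⇒ z = B(√(q/Δσ_z) − 1) = 5.4×(√(149/53.6) − 1) = 3.603 m

z ≈ 3.6 m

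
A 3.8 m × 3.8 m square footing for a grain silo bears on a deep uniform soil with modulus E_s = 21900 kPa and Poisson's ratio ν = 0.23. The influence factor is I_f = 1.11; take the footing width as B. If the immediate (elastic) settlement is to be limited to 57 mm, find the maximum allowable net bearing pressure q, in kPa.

q ≈ 312 kPa

S_e = q·B·(1−ν²)/E_s · I_f  ⇒  q = S_e·E_s / (B·(1−ν²)·I_f).
q = 0.057 × 21900 / (3.8 × 0.9471 × 1.11) = 312.5 kPa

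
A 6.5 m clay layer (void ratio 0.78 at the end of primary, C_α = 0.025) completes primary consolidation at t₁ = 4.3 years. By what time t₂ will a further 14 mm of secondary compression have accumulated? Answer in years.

S_s = C_α·H/(1+e_p)·log₁₀(t₂/t₁) ⇒ log₁₀(t₂/t₁) = S_s·(1+e_p)/(C_α·H).
log₁₀(t₂/t₁) = 0.014 × (1+0.78) / (0.025×6.5) = 0.1534
t₂ = t₁ × 10^0.1534 = 4.3 × 1.423 = 6.121 years

t₂ ≈ 6.12 years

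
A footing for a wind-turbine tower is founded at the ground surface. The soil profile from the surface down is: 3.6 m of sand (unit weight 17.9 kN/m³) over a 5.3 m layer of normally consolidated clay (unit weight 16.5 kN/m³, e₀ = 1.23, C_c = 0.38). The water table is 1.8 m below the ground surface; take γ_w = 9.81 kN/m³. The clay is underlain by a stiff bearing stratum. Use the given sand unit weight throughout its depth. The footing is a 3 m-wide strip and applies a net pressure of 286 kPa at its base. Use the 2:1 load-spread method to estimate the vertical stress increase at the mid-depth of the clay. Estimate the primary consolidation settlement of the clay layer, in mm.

Mid-depth of clay below the ground surface: z = 3.6 + 5.3/2 = 6.25 m.
Total vertical stress at mid-clay: σ_v = 17.9×3.6 + 16.5×2.65 = 108.16 kPa.
Pore pressure: u = 9.81×(6.25 − 1.8) = 43.655 kPa.
Initial effective stress: σ'_0 = σ_v − u = 108.16 − 43.655 = 64.505 kPa.
Stress increase at mid-clay by the 2:1 spreading method:
Δσ = qB/(B+z) = 286×3/(3+6.25) = 92.757 kPa
Final effective stress: σ'_f = σ'_0 + Δσ = 64.505 + 92.757 = 157.26 kPa.
Normally consolidated clay, so the full stress increment lies on the virgin compression line:
S_c = C_c·H/(1+e₀)·log₁₀(σ'_f/σ'_0) = 0.38×5.3/(1+1.23)×log₁₀(157.26/64.505)
    = 0.90314 × 0.38702 = 0.3495 m

S_c ≈ 350 mm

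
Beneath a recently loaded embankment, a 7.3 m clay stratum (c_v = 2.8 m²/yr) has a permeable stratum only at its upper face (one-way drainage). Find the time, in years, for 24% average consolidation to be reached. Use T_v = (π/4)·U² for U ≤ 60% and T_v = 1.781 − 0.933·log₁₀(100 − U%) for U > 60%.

Drainage path length: H_d = H = 7.3 m (single drainage).
U ≤ 60%: T_v = (π/4)·U² = (π/4)×0.24² = 0.045239.
t = T_v·H_d²/c_v = 0.045239×7.3²/2.8 = 0.861 years.

t ≈ 0.861 years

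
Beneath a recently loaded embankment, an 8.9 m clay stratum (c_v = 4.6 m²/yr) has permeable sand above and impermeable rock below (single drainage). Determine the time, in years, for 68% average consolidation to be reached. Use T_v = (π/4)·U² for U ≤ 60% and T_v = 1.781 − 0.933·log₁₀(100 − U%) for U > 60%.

t ≈ 6.49 years

Drainage path length: H_d = H = 8.9 m (single drainage).
U > 60%: T_v = 1.781 − 0.933·log₁₀(100 − 68) = 0.3767.
t = T_v·H_d²/c_v = 0.3767×8.9²/4.6 = 6.487 years.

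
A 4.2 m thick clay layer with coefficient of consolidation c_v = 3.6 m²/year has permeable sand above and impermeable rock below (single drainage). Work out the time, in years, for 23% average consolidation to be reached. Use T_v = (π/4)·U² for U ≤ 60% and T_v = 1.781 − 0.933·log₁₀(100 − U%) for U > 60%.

t ≈ 0.204 years

Drainage path length: H_d = H = 4.2 m (single drainage).
U ≤ 60%: T_v = (π/4)·U² = (π/4)×0.23² = 0.041548.
t = T_v·H_d²/c_v = 0.041548×4.2²/3.6 = 0.2036 years.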